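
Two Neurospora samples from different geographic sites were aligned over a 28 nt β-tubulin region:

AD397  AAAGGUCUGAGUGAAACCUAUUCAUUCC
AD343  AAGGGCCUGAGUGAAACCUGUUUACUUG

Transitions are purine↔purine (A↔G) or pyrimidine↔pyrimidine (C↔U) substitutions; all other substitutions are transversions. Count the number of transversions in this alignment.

Mismatches occur at site 3 (A/G, transition), site 6 (U/C, transition), site 20 (A/G, transition), site 23 (C/U, transition), site 25 (U/C, transition), site 27 (C/U, transition), site 28 (C/G, transversion).
Of the 7 differences, 6 transitions and 1 transversion, so the answer is 1.

1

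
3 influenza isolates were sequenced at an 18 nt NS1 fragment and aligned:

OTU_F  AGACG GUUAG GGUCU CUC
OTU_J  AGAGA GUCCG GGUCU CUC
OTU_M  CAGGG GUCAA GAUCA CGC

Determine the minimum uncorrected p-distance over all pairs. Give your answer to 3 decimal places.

0.222

Pairwise Hamming distances:
  OTU_F vs OTU_J: 4
  OTU_F vs OTU_M: 9
  OTU_J vs OTU_M: 9
The smallest is 4 mismatches, between OTU_F and OTU_J; p = 4/18 = 0.222.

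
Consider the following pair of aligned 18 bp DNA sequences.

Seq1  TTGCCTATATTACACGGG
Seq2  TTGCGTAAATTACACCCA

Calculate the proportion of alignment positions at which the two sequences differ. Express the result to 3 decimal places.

The sequences differ at positions 5 (C/G), 8 (T/A), 16 (G/C), 17 (G/C), 18 (G/A).
There are 5 differences over 18 sites, so p = 5/18 = 0.278.

0.278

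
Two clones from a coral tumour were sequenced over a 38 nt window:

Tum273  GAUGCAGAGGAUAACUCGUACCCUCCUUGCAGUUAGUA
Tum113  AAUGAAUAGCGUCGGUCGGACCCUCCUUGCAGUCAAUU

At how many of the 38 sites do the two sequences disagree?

Mismatches occur at site 1 (G↔A), site 5 (C↔A), site 7 (G↔U), site 10 (G↔C), site 11 (A↔G), site 13 (A↔C), site 14 (A↔G), site 15 (C↔G), site 19 (U↔G), site 34 (U↔C), site 36 (G↔A), site 38 (A↔U).
That gives 12 mismatches out of 38 aligned sites, so the Hamming distance is 12.

12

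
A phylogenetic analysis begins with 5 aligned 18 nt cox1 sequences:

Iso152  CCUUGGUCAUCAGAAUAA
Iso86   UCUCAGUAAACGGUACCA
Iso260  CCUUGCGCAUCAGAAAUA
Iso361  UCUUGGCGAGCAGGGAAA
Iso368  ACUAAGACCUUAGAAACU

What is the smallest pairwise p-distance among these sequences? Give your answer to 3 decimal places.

Pairwise Hamming distances:
  Iso152 vs Iso86: 9
  Iso152 vs Iso260: 4
  Iso152 vs Iso361: 7
  Iso152 vs Iso368: 9
  Iso86 vs Iso260: 11
  Iso86 vs Iso361: 10
  Iso86 vs Iso368: 11
  Iso260 vs Iso361: 8
  Iso260 vs Iso368: 9
  Iso361 vs Iso368: 12
The smallest is 4 mismatches, between Iso152 and Iso260; p = 4/18 = 0.222.

0.222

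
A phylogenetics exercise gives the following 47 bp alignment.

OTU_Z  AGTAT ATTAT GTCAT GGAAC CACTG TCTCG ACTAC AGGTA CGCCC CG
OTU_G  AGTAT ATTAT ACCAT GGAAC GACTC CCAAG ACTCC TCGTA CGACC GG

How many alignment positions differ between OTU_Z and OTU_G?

12

Differing sites — 11:G/A; 12:T/C; 21:C/G; 25:G/C; 26:T/C; 28:T/A; 29:C/A; 34:A/C; 36:A/T; 37:G/C; 43:C/A; 46:C/G.
That gives 12 mismatches out of 47 aligned sites, so the Hamming distance is 12.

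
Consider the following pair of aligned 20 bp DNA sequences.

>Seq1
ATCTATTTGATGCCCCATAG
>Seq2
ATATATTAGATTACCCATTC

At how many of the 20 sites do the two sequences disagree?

6

Mismatches occur at site 3 (C↔A), site 8 (T↔A), site 12 (G↔T), site 13 (C↔A), site 19 (A↔T), site 20 (G↔C).
That gives 6 mismatches out of 20 aligned sites, so the Hamming distance is 6.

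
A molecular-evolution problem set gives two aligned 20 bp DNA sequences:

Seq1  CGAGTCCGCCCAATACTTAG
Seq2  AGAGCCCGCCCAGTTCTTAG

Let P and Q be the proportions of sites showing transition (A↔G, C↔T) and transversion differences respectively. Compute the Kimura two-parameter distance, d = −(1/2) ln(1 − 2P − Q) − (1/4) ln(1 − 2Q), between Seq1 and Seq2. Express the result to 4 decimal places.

0.2341

Differing sites — 1:C/A (Tv); 5:T/C (Ti); 13:A/G (Ti); 15:A/T (Tv).
Of the 4 differences, 2 transitions and 2 transversions over 20 sites: P = 2/20 = 0.100000, Q = 2/20 = 0.100000.
d = −0.5·ln(0.700000) − 0.25·ln(0.800000) = −0.5·(-0.356675) − 0.25·(-0.223144) = 0.2341.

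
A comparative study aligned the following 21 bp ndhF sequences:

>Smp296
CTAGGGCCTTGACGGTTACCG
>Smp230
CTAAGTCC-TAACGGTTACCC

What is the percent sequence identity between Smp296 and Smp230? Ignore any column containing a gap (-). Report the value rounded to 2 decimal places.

Excluding the 1 gap column leaves 20 comparable sites.
Differing sites — 4:G/A; 6:G/T; 11:G/A; 21:G/C.
16 of the 20 comparable sites match, so the percent identity is 16/20 × 100 = 80.00%.

80.00%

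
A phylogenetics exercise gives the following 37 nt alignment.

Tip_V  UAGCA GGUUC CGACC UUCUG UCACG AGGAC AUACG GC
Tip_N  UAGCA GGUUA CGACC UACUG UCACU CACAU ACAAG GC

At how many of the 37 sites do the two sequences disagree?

The sequences differ at positions 10 (C/A), 17 (U/A), 25 (G/U), 26 (A/C), 27 (G/A), 28 (G/C), 30 (C/U), 32 (U/C), 34 (C/A).
That gives 9 mismatches out of 37 aligned sites, so the Hamming distance is 9.

9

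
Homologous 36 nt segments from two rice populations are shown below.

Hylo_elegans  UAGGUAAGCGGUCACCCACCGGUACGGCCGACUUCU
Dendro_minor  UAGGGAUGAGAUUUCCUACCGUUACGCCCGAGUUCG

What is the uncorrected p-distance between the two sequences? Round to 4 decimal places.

Mismatches occur at site 5 (U↔G), site 7 (A↔U), site 9 (C↔A), site 11 (G↔A), site 13 (C↔U), site 14 (A↔U), site 17 (C↔U), site 22 (G↔U), site 27 (G↔C), site 32 (C↔G), site 36 (U↔G).
There are 11 differences over 36 sites, so p = 11/36 = 0.3056.

0.3056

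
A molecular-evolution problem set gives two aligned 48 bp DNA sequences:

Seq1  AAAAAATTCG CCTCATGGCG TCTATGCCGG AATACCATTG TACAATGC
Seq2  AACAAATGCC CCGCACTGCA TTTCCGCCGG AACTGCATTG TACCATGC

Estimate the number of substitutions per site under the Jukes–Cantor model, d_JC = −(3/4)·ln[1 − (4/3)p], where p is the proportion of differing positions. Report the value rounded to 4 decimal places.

0.3694

The sequences differ at positions 3 (A/C), 8 (T/G), 10 (G/C), 13 (T/G), 16 (T/C), 17 (G/T), 20 (G/A), 22 (C/T), 24 (A/C), 25 (T/C), 33 (T/C), 34 (A/T), 35 (C/G), 44 (A/C).
p = 14/48 = 0.291667.
d = −0.75 · ln(1 − (4/3)·0.291667) = −0.75 · ln(0.611111) = −0.75 · (-0.492477) = 0.3694.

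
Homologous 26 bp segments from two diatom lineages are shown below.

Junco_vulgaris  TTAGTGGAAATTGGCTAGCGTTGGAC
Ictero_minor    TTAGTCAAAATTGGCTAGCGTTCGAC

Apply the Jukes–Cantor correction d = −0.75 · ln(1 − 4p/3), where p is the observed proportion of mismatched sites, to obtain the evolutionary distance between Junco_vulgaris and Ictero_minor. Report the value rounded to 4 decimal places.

The sequences differ at positions 6 (G/C), 7 (G/A), 23 (G/C).
p = 3/26 = 0.115385.
d = −0.75 · ln(1 − (4/3)·0.115385) = −0.75 · ln(0.846153) = −0.75 · (-0.167055) = 0.1253.

0.1253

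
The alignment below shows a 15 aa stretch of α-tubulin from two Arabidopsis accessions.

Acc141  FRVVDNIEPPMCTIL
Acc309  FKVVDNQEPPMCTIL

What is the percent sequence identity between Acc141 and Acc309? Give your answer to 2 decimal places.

86.67%

Differing sites — 2:R/K; 7:I/Q.
13 of the 15 sites match, so the percent identity is 13/15 × 100 = 86.67%.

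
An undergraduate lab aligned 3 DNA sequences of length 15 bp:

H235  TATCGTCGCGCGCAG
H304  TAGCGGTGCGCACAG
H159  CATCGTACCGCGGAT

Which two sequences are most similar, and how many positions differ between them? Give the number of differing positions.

Pairwise Hamming distances:
  H235 vs H304: 4
  H235 vs H159: 5
  H304 vs H159: 8
The smallest is 4, between H235 and H304.

4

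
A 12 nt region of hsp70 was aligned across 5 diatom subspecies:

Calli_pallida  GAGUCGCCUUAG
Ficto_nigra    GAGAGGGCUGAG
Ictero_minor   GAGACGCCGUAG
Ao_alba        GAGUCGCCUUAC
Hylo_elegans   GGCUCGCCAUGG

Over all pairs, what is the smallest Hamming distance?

1

Pairwise Hamming distances:
  Calli_pallida vs Ficto_nigra: 4
  Calli_pallida vs Ictero_minor: 2
  Calli_pallida vs Ao_alba: 1
  Calli_pallida vs Hylo_elegans: 4
  Ficto_nigra vs Ictero_minor: 4
  Ficto_nigra vs Ao_alba: 5
  Ficto_nigra vs Hylo_elegans: 8
  Ictero_minor vs Ao_alba: 3
  Ictero_minor vs Hylo_elegans: 5
  Ao_alba vs Hylo_elegans: 5
The smallest is 1, between Calli_pallida and Ao_alba.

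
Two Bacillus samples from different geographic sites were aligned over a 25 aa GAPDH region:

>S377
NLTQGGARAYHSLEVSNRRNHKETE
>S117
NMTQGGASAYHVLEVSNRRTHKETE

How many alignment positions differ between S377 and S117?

Mismatches occur at site 2 (L↔M), site 8 (R↔S), site 12 (S↔V), site 20 (N↔T).
That gives 4 mismatches out of 25 aligned sites, so the Hamming distance is 4.

4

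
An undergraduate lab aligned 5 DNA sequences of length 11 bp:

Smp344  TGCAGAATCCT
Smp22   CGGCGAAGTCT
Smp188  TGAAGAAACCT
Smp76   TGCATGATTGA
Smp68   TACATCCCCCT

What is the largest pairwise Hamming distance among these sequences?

Pairwise Hamming distances:
  Smp344 vs Smp22: 5
  Smp344 vs Smp188: 2
  Smp344 vs Smp76: 5
  Smp344 vs Smp68: 5
  Smp22 vs Smp188: 5
  Smp22 vs Smp76: 8
  Smp22 vs Smp68: 9
  Smp188 vs Smp76: 7
  Smp188 vs Smp68: 6
  Smp76 vs Smp68: 7
The largest is 9, between Smp22 and Smp68.

9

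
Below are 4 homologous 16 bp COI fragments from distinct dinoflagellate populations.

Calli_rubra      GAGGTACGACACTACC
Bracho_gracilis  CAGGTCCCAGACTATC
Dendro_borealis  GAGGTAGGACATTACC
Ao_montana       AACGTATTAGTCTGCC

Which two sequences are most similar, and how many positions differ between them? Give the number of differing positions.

Pairwise Hamming distances:
  Calli_rubra vs Bracho_gracilis: 5
  Calli_rubra vs Dendro_borealis: 2
  Calli_rubra vs Ao_montana: 7
  Bracho_gracilis vs Dendro_borealis: 7
  Bracho_gracilis vs Ao_montana: 8
  Dendro_borealis vs Ao_montana: 8
The smallest is 2, between Calli_rubra and Dendro_borealis.

2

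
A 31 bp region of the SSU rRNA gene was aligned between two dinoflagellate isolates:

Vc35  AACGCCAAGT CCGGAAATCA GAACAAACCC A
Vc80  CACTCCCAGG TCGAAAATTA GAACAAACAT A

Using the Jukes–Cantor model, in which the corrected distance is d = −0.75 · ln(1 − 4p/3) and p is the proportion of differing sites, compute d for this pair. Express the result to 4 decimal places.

Differing sites — 1:A/C; 4:G/T; 7:A/C; 10:T/G; 11:C/T; 14:G/A; 19:C/T; 29:C/A; 30:C/T.
p = 9/31 = 0.290323.
d = −0.75 · ln(1 − (4/3)·0.290323) = −0.75 · ln(0.612903) = −0.75 · (-0.489549) = 0.3672.

0.3672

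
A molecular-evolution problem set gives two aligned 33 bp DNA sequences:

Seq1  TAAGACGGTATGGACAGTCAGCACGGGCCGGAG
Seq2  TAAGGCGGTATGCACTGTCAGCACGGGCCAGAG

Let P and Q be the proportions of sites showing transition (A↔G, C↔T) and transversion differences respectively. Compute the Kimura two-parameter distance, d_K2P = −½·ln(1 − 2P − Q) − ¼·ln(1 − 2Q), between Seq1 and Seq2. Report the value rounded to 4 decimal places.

The sequences differ at positions 5 (A/G, transition), 13 (G/C, transversion), 16 (A/T, transversion), 30 (G/A, transition).
Of the 4 differences, 2 transitions and 2 transversions over 33 sites: P = 2/33 = 0.060606, Q = 2/33 = 0.060606.
d = −0.5·ln(0.818182) − 0.25·ln(0.878788) = −0.5·(-0.200670) − 0.25·(-0.129212) = 0.1326.

0.1326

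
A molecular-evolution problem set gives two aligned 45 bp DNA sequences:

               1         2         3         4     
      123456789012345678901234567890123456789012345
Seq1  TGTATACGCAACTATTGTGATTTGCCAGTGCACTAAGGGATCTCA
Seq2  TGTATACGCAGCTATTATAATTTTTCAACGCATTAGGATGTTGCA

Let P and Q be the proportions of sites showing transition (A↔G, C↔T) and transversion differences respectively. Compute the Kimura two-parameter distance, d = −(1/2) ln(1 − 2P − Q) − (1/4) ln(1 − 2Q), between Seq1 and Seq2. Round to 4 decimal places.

Mismatches occur at site 11 (A↔G, transition), site 17 (G↔A, transition), site 19 (G↔A, transition), site 24 (G↔T, transversion), site 25 (C↔T, transition), site 28 (G↔A, transition), site 29 (T↔C, transition), site 33 (C↔T, transition), site 36 (A↔G, transition), site 38 (G↔A, transition), site 39 (G↔T, transversion), site 40 (A↔G, transition), site 42 (C↔T, transition), site 43 (T↔G, transversion).
Of the 14 differences, 11 transitions and 3 transversions over 45 sites: P = 11/45 = 0.244444, Q = 3/45 = 0.066667.
d = −0.5·ln(0.444445) − 0.25·ln(0.866666) = −0.5·(-0.810929) − 0.25·(-0.143102) = 0.4412.

0.4412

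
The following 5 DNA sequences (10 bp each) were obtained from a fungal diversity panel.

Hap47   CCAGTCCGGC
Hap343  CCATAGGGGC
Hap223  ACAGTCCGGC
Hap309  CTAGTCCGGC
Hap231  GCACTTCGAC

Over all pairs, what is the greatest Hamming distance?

6

Pairwise Hamming distances:
  Hap47 vs Hap343: 4
  Hap47 vs Hap223: 1
  Hap47 vs Hap309: 1
  Hap47 vs Hap231: 4
  Hap343 vs Hap223: 5
  Hap343 vs Hap309: 5
  Hap343 vs Hap231: 6
  Hap223 vs Hap309: 2
  Hap223 vs Hap231: 4
  Hap309 vs Hap231: 5
The largest is 6, between Hap343 and Hap231.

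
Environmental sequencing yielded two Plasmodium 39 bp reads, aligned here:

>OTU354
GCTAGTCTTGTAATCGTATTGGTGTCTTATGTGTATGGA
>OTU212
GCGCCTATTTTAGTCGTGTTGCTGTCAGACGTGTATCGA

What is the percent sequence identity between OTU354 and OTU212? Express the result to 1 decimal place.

Differing sites — 3:T/G; 4:A/C; 5:G/C; 7:C/A; 10:G/T; 13:A/G; 18:A/G; 22:G/C; 27:T/A; 28:T/G; 30:T/C; 37:G/C.
27 of the 39 sites match, so the percent identity is 27/39 × 100 = 69.2%.

69.2%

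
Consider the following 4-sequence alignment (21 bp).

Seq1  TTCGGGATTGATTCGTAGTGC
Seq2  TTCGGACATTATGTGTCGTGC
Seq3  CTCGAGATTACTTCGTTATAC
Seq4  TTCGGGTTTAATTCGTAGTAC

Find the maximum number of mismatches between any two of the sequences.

Pairwise Hamming distances:
  Seq1 vs Seq2: 7
  Seq1 vs Seq3: 7
  Seq1 vs Seq4: 3
  Seq2 vs Seq3: 12
  Seq2 vs Seq4: 8
  Seq3 vs Seq4: 6
The largest is 12, between Seq2 and Seq3.

12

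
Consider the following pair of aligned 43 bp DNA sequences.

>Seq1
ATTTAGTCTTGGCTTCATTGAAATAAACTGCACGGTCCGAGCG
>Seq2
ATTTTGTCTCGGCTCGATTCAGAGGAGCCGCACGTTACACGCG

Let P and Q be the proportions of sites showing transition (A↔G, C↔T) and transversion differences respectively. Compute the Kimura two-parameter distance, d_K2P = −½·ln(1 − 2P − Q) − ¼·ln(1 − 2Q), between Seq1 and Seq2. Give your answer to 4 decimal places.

0.4336

Mismatches occur at site 5 (A→T, transversion), site 10 (T→C, transition), site 15 (T→C, transition), site 16 (C→G, transversion), site 20 (G→C, transversion), site 22 (A→G, transition), site 24 (T→G, transversion), site 25 (A→G, transition), site 27 (A→G, transition), site 29 (T→C, transition), site 35 (G→T, transversion), site 37 (C→A, transversion), site 39 (G→A, transition), site 40 (A→C, transversion).
Of the 14 differences, 7 transitions and 7 transversions over 43 sites: P = 7/43 = 0.162791, Q = 7/43 = 0.162791.
d = −0.5·ln(0.511627) − 0.25·ln(0.674418) = −0.5·(-0.670159) − 0.25·(-0.393905) = 0.4336.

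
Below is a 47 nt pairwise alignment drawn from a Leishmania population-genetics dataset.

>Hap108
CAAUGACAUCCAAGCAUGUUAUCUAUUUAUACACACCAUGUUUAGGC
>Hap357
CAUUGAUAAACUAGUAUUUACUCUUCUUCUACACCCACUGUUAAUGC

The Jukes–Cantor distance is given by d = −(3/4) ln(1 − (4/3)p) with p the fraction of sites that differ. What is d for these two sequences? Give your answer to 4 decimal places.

Differing sites — 3:A/U; 7:C/U; 9:U/A; 10:C/A; 12:A/U; 15:C/U; 18:G/U; 20:U/A; 21:A/C; 25:A/U; 26:U/C; 29:A/C; 35:A/C; 37:C/A; 38:A/C; 43:U/A; 45:G/U.
p = 17/47 = 0.361702.
d = −0.75 · ln(1 − (4/3)·0.361702) = −0.75 · ln(0.517731) = −0.75 · (-0.658299) = 0.4937.

0.4937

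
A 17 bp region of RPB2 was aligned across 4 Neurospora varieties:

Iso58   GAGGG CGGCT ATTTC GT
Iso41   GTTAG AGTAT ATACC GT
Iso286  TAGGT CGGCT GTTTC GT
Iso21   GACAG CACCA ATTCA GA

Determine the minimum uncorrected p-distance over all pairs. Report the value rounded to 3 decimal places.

Pairwise Hamming distances:
  Iso58 vs Iso41: 8
  Iso58 vs Iso286: 3
  Iso58 vs Iso21: 8
  Iso41 vs Iso286: 11
  Iso41 vs Iso21: 10
  Iso286 vs Iso21: 11
The smallest is 3 mismatches, between Iso58 and Iso286; p = 3/17 = 0.176.

0.176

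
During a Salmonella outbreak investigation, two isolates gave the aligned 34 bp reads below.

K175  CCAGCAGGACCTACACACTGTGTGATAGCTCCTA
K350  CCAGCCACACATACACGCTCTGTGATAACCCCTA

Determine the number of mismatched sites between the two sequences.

8

The sequences differ at positions 6 (A/C), 7 (G/A), 8 (G/C), 11 (C/A), 17 (A/G), 20 (G/C), 28 (G/A), 30 (T/C).
That gives 8 mismatches out of 34 aligned sites, so the Hamming distance is 8.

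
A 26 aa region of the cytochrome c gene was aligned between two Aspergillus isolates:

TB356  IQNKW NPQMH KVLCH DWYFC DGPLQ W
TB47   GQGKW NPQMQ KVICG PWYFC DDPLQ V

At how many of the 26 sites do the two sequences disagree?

8

The sequences differ at positions 1 (I/G), 3 (N/G), 10 (H/Q), 13 (L/I), 15 (H/G), 16 (D/P), 22 (G/D), 26 (W/V).
That gives 8 mismatches out of 26 aligned sites, so the Hamming distance is 8.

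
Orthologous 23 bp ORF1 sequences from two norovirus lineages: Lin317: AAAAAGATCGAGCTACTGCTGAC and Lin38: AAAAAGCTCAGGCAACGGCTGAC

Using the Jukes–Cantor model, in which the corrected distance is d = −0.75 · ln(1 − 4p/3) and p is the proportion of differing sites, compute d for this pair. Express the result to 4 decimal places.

Differing sites — 7:A/C; 10:G/A; 11:A/G; 14:T/A; 17:T/G.
p = 5/23 = 0.217391.
d = −0.75 · ln(1 − (4/3)·0.217391) = −0.75 · ln(0.710145) = −0.75 · (-0.342286) = 0.2567.

0.2567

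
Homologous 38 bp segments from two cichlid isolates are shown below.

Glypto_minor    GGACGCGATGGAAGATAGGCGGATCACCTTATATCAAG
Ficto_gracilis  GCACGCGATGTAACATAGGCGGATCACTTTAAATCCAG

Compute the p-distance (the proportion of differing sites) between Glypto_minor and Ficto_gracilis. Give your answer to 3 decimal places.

Mismatches occur at site 2 (G/C), site 11 (G/T), site 14 (G/C), site 28 (C/T), site 32 (T/A), site 36 (A/C).
There are 6 differences over 38 sites, so p = 6/38 = 0.158.

0.158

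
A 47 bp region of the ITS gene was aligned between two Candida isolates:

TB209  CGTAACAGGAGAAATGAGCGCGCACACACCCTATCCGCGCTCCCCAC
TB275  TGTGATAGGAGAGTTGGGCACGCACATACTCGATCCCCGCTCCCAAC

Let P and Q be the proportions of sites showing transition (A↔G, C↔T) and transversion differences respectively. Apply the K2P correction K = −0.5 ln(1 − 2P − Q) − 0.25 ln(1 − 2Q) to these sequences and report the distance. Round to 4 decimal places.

Mismatches occur at site 1 (C↔T, transition), site 4 (A↔G, transition), site 6 (C↔T, transition), site 13 (A↔G, transition), site 14 (A↔T, transversion), site 17 (A↔G, transition), site 20 (G↔A, transition), site 27 (C↔T, transition), site 30 (C↔T, transition), site 32 (T↔G, transversion), site 37 (G↔C, transversion), site 45 (C↔A, transversion).
Of the 12 differences, 8 transitions and 4 transversions over 47 sites: P = 8/47 = 0.170213, Q = 4/47 = 0.085106.
d = −0.5·ln(0.574468) − 0.25·ln(0.829788) = −0.5·(-0.554311) − 0.25·(-0.186585) = 0.3238.

0.3238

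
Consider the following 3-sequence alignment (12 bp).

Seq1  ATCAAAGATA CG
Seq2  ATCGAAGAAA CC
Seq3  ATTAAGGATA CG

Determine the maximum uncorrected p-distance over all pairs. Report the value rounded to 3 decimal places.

0.417

Pairwise Hamming distances:
  Seq1 vs Seq2: 3
  Seq1 vs Seq3: 2
  Seq2 vs Seq3: 5
The largest is 5 mismatches, between Seq2 and Seq3; p = 5/12 = 0.417.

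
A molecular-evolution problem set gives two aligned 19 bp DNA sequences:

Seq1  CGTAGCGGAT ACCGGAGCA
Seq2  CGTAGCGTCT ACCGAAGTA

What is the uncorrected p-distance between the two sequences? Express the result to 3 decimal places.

0.211

Differing sites — 8:G/T; 9:A/C; 15:G/A; 18:C/T.
There are 4 differences over 19 sites, so p = 4/19 = 0.211.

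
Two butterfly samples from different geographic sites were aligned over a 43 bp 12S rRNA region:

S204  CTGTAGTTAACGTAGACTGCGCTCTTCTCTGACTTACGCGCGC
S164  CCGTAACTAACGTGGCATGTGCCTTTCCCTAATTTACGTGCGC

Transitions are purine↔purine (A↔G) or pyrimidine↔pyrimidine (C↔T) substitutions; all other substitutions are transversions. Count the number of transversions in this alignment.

Differing sites — 2:T/C (Ti); 6:G/A (Ti); 7:T/C (Ti); 14:A/G (Ti); 16:A/C (Tv); 17:C/A (Tv); 20:C/T (Ti); 23:T/C (Ti); 24:C/T (Ti); 28:T/C (Ti); 31:G/A (Ti); 33:C/T (Ti); 39:C/T (Ti).
Of the 13 differences, 11 transitions and 2 transversions, so the answer is 2.

2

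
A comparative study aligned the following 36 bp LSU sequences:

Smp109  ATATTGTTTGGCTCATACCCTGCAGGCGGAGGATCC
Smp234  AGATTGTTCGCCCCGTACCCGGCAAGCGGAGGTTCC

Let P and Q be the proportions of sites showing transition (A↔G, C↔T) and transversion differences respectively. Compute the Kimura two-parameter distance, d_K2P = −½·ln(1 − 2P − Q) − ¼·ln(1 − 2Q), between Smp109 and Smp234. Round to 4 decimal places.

Mismatches occur at site 2 (T/G, transversion), site 9 (T/C, transition), site 11 (G/C, transversion), site 13 (T/C, transition), site 15 (A/G, transition), site 21 (T/G, transversion), site 25 (G/A, transition), site 33 (A/T, transversion).
Of the 8 differences, 4 transitions and 4 transversions over 36 sites: P = 4/36 = 0.111111, Q = 4/36 = 0.111111.
d = −0.5·ln(0.666667) − 0.25·ln(0.777778) = −0.5·(-0.405465) − 0.25·(-0.251314) = 0.2656.

0.2656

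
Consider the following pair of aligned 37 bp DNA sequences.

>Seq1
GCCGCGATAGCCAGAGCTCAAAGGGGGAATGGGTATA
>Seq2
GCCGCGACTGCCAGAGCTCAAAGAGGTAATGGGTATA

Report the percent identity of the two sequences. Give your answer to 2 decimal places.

Differing sites — 8:T/C; 9:A/T; 24:G/A; 27:G/T.
33 of the 37 sites match, so the percent identity is 33/37 × 100 = 89.19%.

89.19%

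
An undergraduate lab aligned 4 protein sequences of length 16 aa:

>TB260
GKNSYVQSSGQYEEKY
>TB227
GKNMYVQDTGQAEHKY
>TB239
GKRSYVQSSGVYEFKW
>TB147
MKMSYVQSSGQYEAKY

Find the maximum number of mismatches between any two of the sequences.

8

Pairwise Hamming distances:
  TB260 vs TB227: 5
  TB260 vs TB239: 4
  TB260 vs TB147: 3
  TB227 vs TB239: 8
  TB227 vs TB147: 7
  TB239 vs TB147: 5
The largest is 8, between TB227 and TB239.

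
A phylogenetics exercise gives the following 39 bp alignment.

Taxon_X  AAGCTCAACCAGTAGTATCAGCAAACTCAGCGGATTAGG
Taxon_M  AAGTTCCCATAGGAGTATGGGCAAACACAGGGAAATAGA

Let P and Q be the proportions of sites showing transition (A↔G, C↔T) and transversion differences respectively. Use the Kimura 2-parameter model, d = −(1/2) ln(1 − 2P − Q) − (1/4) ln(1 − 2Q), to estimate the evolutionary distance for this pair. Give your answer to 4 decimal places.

0.4415

Mismatches occur at site 4 (C→T, transition), site 7 (A→C, transversion), site 8 (A→C, transversion), site 9 (C→A, transversion), site 10 (C→T, transition), site 13 (T→G, transversion), site 19 (C→G, transversion), site 20 (A→G, transition), site 27 (T→A, transversion), site 31 (C→G, transversion), site 33 (G→A, transition), site 35 (T→A, transversion), site 39 (G→A, transition).
Of the 13 differences, 5 transitions and 8 transversions over 39 sites: P = 5/39 = 0.128205, Q = 8/39 = 0.205128.
d = −0.5·ln(0.538462) − 0.25·ln(0.589744) = −0.5·(-0.619038) − 0.25·(-0.528067) = 0.4415.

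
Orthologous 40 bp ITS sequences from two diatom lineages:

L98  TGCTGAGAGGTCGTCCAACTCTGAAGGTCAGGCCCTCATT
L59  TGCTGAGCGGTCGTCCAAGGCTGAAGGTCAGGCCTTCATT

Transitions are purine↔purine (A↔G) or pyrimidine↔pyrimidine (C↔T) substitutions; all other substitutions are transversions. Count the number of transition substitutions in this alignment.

Differing sites — 8:A/C (Tv); 19:C/G (Tv); 20:T/G (Tv); 35:C/T (Ti).
Of the 4 differences, 1 transition and 3 transversions, so the answer is 1.

1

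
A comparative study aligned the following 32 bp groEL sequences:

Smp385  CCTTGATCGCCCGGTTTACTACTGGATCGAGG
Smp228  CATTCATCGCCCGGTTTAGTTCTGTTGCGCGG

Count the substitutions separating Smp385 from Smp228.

8

Mismatches occur at site 2 (C/A), site 5 (G/C), site 19 (C/G), site 21 (A/T), site 25 (G/T), site 26 (A/T), site 27 (T/G), site 30 (A/C).
That gives 8 mismatches out of 32 aligned sites, so the Hamming distance is 8.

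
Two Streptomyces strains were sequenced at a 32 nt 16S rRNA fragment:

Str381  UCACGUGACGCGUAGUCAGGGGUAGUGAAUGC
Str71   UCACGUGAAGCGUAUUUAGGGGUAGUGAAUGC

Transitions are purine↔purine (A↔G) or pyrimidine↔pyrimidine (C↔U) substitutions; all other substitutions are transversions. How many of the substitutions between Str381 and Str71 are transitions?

1

Mismatches occur at site 9 (C/A, transversion), site 15 (G/U, transversion), site 17 (C/U, transition).
Of the 3 differences, 1 transition and 2 transversions, so the answer is 1.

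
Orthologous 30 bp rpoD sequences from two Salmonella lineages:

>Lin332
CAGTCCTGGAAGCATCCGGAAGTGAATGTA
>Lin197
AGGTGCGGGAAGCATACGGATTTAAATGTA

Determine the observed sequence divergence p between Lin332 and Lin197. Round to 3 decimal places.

The sequences differ at positions 1 (C/A), 2 (A/G), 5 (C/G), 7 (T/G), 16 (C/A), 21 (A/T), 22 (G/T), 24 (G/A).
There are 8 differences over 30 sites, so p = 8/30 = 0.267.

0.267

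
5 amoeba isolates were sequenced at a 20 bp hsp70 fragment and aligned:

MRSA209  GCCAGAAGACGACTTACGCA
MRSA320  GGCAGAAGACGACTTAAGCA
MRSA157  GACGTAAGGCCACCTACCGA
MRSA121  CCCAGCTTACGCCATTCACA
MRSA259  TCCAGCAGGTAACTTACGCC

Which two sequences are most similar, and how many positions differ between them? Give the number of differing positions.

2

Pairwise Hamming distances:
  MRSA209 vs MRSA320: 2
  MRSA209 vs MRSA157: 8
  MRSA209 vs MRSA121: 8
  MRSA209 vs MRSA259: 6
  MRSA320 vs MRSA157: 9
  MRSA320 vs MRSA121: 10
  MRSA320 vs MRSA259: 8
  MRSA157 vs MRSA121: 14
  MRSA157 vs MRSA259: 11
  MRSA121 vs MRSA259: 11
The smallest is 2, between MRSA209 and MRSA320.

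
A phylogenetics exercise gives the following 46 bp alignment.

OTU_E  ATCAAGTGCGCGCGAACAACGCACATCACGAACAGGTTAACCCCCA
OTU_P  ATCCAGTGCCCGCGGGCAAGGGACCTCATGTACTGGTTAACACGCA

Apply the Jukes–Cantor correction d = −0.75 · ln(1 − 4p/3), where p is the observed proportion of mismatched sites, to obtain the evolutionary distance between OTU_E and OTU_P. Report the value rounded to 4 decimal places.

0.3206

Differing sites — 4:A/C; 10:G/C; 15:A/G; 16:A/G; 20:C/G; 22:C/G; 25:A/C; 29:C/T; 31:A/T; 34:A/T; 42:C/A; 44:C/G.
p = 12/46 = 0.260870.
d = −0.75 · ln(1 − (4/3)·0.260870) = −0.75 · ln(0.652173) = −0.75 · (-0.427445) = 0.3206.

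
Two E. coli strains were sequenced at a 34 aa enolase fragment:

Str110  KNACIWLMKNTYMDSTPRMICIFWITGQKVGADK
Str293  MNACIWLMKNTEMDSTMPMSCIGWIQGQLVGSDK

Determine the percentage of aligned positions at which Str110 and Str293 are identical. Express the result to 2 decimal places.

Mismatches occur at site 1 (K→M), site 12 (Y→E), site 17 (P→M), site 18 (R→P), site 20 (I→S), site 23 (F→G), site 26 (T→Q), site 29 (K→L), site 32 (A→S).
25 of the 34 sites match, so the percent identity is 25/34 × 100 = 73.53%.

73.53%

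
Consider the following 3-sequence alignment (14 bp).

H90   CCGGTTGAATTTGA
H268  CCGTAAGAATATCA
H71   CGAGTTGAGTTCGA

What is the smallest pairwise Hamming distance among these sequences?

Pairwise Hamming distances:
  H90 vs H268: 5
  H90 vs H71: 4
  H268 vs H71: 9
The smallest is 4, between H90 and H71.

4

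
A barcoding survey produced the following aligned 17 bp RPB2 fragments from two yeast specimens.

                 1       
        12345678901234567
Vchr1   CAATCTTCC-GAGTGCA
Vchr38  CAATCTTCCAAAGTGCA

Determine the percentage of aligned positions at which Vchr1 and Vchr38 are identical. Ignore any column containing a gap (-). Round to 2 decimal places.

Excluding the 1 gap column leaves 16 comparable sites.
Differing sites — 11:G/A.
15 of the 16 comparable sites match, so the percent identity is 15/16 × 100 = 93.75%.

93.75%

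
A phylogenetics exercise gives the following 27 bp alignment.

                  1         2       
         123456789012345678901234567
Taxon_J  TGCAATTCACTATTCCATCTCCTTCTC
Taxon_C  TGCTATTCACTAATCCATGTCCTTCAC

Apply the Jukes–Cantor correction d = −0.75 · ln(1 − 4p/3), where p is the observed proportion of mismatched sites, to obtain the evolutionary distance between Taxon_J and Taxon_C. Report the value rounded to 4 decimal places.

0.1650

The sequences differ at positions 4 (A/T), 13 (T/A), 19 (C/G), 26 (T/A).
p = 4/27 = 0.148148.
d = −0.75 · ln(1 − (4/3)·0.148148) = −0.75 · ln(0.802469) = −0.75 · (-0.220062) = 0.1650.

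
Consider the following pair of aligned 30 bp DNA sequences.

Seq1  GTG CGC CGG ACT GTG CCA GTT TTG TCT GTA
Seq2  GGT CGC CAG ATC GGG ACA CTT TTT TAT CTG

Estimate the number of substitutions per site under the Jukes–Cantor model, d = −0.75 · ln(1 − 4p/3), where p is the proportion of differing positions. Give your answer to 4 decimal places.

Mismatches occur at site 2 (T→G), site 3 (G→T), site 8 (G→A), site 11 (C→T), site 12 (T→C), site 14 (T→G), site 16 (C→A), site 19 (G→C), site 24 (G→T), site 26 (C→A), site 28 (G→C), site 30 (A→G).
p = 12/30 = 0.400000.
d = −0.75 · ln(1 − (4/3)·0.400000) = −0.75 · ln(0.466667) = −0.75 · (-0.762139) = 0.5716.

0.5716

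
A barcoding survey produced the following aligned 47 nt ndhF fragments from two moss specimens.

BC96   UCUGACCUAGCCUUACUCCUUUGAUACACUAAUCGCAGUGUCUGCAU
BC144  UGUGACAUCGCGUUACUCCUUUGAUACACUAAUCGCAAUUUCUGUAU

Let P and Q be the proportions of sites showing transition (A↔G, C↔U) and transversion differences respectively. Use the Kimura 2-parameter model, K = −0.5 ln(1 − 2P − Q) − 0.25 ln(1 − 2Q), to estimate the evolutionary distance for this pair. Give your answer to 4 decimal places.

0.1661

Differing sites — 2:C/G (Tv); 7:C/A (Tv); 9:A/C (Tv); 12:C/G (Tv); 38:G/A (Ti); 40:G/U (Tv); 45:C/U (Ti).
Of the 7 differences, 2 transitions and 5 transversions over 47 sites: P = 2/47 = 0.042553, Q = 5/47 = 0.106383.
d = −0.5·ln(0.808511) − 0.25·ln(0.787234) = −0.5·(-0.212561) − 0.25·(-0.239230) = 0.1661.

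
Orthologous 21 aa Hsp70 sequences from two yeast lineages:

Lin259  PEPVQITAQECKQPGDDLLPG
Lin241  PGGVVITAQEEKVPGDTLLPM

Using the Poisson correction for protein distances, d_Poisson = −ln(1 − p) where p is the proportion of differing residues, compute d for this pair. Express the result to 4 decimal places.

0.4055

The sequences differ at positions 2 (E/G), 3 (P/G), 5 (Q/V), 11 (C/E), 13 (Q/V), 17 (D/T), 21 (G/M).
p = 7/21 = 0.333333.
d = −ln(1 − 0.333333) = −ln(0.666667) = 0.4055.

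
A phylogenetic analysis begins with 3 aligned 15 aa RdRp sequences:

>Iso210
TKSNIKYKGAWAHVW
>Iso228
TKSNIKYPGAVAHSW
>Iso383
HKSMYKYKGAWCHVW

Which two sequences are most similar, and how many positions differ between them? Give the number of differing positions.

Pairwise Hamming distances:
  Iso210 vs Iso228: 3
  Iso210 vs Iso383: 4
  Iso228 vs Iso383: 7
The smallest is 3, between Iso210 and Iso228.

3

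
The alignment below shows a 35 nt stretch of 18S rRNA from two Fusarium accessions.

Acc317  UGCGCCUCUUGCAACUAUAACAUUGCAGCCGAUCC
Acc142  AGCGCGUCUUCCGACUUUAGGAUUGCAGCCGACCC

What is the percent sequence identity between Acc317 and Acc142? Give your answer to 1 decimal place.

77.1%

Mismatches occur at site 1 (U→A), site 6 (C→G), site 11 (G→C), site 13 (A→G), site 17 (A→U), site 20 (A→G), site 21 (C→G), site 33 (U→C).
27 of the 35 sites match, so the percent identity is 27/35 × 100 = 77.1%.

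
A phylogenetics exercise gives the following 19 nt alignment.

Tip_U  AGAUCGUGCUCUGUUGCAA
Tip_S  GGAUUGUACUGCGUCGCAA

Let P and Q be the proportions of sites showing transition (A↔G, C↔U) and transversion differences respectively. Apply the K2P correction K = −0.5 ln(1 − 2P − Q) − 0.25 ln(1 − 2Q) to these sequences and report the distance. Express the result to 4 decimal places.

0.4603

Differing sites — 1:A/G (Ti); 5:C/U (Ti); 8:G/A (Ti); 11:C/G (Tv); 12:U/C (Ti); 15:U/C (Ti).
Of the 6 differences, 5 transitions and 1 transversion over 19 sites: P = 5/19 = 0.263158, Q = 1/19 = 0.052632.
d = −0.5·ln(0.421052) − 0.25·ln(0.894736) = −0.5·(-0.864999) − 0.25·(-0.111227) = 0.4603.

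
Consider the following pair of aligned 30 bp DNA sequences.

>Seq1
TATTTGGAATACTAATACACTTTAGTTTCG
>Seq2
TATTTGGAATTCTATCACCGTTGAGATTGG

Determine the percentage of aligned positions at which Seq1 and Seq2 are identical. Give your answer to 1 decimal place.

The sequences differ at positions 11 (A/T), 15 (A/T), 16 (T/C), 19 (A/C), 20 (C/G), 23 (T/G), 26 (T/A), 29 (C/G).
22 of the 30 sites match, so the percent identity is 22/30 × 100 = 73.3%.

73.3%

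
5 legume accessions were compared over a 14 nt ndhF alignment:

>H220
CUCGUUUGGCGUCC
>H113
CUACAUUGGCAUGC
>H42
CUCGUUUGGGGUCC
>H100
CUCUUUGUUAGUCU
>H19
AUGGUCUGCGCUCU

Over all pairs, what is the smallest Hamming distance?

Pairwise Hamming distances:
  H220 vs H113: 5
  H220 vs H42: 1
  H220 vs H100: 6
  H220 vs H19: 7
  H113 vs H42: 6
  H113 vs H100: 10
  H113 vs H19: 10
  H42 vs H100: 6
  H42 vs H19: 6
  H100 vs H19: 9
The smallest is 1, between H220 and H42.

1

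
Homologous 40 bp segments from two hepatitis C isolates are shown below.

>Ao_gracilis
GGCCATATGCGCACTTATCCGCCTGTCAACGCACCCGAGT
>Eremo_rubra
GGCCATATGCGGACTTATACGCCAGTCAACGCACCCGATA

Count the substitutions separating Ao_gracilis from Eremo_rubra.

Mismatches occur at site 12 (C→G), site 19 (C→A), site 24 (T→A), site 39 (G→T), site 40 (T→A).
That gives 5 mismatches out of 40 aligned sites, so the Hamming distance is 5.

5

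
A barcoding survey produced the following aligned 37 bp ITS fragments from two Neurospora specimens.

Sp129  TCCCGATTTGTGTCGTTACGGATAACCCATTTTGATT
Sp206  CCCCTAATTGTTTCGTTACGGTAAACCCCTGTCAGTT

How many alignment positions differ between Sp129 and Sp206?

11

Differing sites — 1:T/C; 5:G/T; 7:T/A; 12:G/T; 22:A/T; 23:T/A; 29:A/C; 31:T/G; 33:T/C; 34:G/A; 35:A/G.
That gives 11 mismatches out of 37 aligned sites, so the Hamming distance is 11.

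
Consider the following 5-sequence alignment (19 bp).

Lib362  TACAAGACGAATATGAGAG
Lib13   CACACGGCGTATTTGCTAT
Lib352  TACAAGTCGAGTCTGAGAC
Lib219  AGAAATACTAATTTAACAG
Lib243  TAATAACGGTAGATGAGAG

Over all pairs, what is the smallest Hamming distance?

Pairwise Hamming distances:
  Lib362 vs Lib13: 8
  Lib362 vs Lib352: 4
  Lib362 vs Lib219: 8
  Lib362 vs Lib243: 7
  Lib13 vs Lib352: 9
  Lib13 vs Lib219: 12
  Lib13 vs Lib243: 12
  Lib352 vs Lib219: 11
  Lib352 vs Lib243: 10
  Lib219 vs Lib243: 12
The smallest is 4, between Lib362 and Lib352.

4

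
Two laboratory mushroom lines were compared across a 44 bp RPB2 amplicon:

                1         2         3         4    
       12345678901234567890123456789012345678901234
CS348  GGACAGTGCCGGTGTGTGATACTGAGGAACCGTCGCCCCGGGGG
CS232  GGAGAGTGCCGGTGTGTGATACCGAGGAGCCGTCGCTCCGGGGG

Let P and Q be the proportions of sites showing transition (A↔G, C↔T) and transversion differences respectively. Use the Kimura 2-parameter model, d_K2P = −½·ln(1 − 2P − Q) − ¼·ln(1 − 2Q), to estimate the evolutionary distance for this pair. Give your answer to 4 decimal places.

Differing sites — 4:C/G (Tv); 23:T/C (Ti); 29:A/G (Ti); 37:C/T (Ti).
Of the 4 differences, 3 transitions and 1 transversion over 44 sites: P = 3/44 = 0.068182, Q = 1/44 = 0.022727.
d = −0.5·ln(0.840909) − 0.25·ln(0.954546) = −0.5·(-0.173272) − 0.25·(-0.046519) = 0.0983.

0.0983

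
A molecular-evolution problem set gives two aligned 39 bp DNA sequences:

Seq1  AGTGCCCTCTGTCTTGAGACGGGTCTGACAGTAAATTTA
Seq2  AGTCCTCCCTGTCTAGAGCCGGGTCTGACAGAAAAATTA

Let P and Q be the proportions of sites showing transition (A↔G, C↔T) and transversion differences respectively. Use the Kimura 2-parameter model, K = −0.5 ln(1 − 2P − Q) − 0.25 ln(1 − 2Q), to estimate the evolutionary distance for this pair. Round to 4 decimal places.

0.2052

Differing sites — 4:G/C (Tv); 6:C/T (Ti); 8:T/C (Ti); 15:T/A (Tv); 19:A/C (Tv); 32:T/A (Tv); 36:T/A (Tv).
Of the 7 differences, 2 transitions and 5 transversions over 39 sites: P = 2/39 = 0.051282, Q = 5/39 = 0.128205.
d = −0.5·ln(0.769231) − 0.25·ln(0.743590) = −0.5·(-0.262364) − 0.25·(-0.296265) = 0.2052.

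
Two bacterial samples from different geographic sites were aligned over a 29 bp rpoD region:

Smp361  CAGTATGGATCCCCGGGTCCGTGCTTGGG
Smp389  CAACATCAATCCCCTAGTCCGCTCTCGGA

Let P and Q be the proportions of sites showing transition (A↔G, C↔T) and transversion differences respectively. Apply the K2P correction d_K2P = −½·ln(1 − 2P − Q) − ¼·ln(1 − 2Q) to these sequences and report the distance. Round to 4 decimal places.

0.4991

The sequences differ at positions 3 (G/A, transition), 4 (T/C, transition), 7 (G/C, transversion), 8 (G/A, transition), 15 (G/T, transversion), 16 (G/A, transition), 22 (T/C, transition), 23 (G/T, transversion), 26 (T/C, transition), 29 (G/A, transition).
Of the 10 differences, 7 transitions and 3 transversions over 29 sites: P = 7/29 = 0.241379, Q = 3/29 = 0.103448.
d = −0.5·ln(0.413794) − 0.25·ln(0.793104) = −0.5·(-0.882387) − 0.25·(-0.231801) = 0.4991.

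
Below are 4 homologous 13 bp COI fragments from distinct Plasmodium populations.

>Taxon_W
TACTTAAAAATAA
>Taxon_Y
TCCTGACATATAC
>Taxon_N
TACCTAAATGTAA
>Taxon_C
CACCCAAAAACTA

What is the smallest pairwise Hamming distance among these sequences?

3

Pairwise Hamming distances:
  Taxon_W vs Taxon_Y: 5
  Taxon_W vs Taxon_N: 3
  Taxon_W vs Taxon_C: 5
  Taxon_Y vs Taxon_N: 6
  Taxon_Y vs Taxon_C: 9
  Taxon_N vs Taxon_C: 6
The smallest is 3, between Taxon_W and Taxon_N.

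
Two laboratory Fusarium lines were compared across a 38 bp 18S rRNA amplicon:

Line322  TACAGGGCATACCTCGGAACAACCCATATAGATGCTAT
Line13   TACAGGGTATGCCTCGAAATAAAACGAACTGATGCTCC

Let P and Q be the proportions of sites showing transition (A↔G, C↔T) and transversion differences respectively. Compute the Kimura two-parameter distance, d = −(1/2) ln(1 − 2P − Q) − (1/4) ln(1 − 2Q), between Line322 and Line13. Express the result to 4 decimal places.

0.4229

The sequences differ at positions 8 (C/T, transition), 11 (A/G, transition), 17 (G/A, transition), 20 (C/T, transition), 23 (C/A, transversion), 24 (C/A, transversion), 26 (A/G, transition), 27 (T/A, transversion), 29 (T/C, transition), 30 (A/T, transversion), 37 (A/C, transversion), 38 (T/C, transition).
Of the 12 differences, 7 transitions and 5 transversions over 38 sites: P = 7/38 = 0.184211, Q = 5/38 = 0.131579.
d = −0.5·ln(0.499999) − 0.25·ln(0.736842) = −0.5·(-0.693149) − 0.25·(-0.305382) = 0.4229.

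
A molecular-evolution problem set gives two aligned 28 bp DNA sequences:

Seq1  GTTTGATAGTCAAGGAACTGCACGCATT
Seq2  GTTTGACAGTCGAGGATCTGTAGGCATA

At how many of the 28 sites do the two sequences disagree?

6

The sequences differ at positions 7 (T/C), 12 (A/G), 17 (A/T), 21 (C/T), 23 (C/G), 28 (T/A).
That gives 6 mismatches out of 28 aligned sites, so the Hamming distance is 6.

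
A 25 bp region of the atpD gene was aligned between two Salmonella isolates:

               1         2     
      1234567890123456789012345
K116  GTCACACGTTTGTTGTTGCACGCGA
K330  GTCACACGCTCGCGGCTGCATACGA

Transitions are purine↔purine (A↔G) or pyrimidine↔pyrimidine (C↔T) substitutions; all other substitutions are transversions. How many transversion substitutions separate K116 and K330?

The sequences differ at positions 9 (T/C, transition), 11 (T/C, transition), 13 (T/C, transition), 14 (T/G, transversion), 16 (T/C, transition), 21 (C/T, transition), 22 (G/A, transition).
Of the 7 differences, 6 transitions and 1 transversion, so the answer is 1.

1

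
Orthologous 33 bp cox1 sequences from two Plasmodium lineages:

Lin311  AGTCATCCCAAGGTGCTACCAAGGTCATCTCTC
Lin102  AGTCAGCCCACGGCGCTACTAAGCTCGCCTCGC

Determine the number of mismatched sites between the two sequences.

8

Differing sites — 6:T/G; 11:A/C; 14:T/C; 20:C/T; 24:G/C; 27:A/G; 28:T/C; 32:T/G.
That gives 8 mismatches out of 33 aligned sites, so the Hamming distance is 8.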